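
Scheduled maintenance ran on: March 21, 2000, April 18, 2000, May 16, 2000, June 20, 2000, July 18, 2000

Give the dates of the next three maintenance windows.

All dates are Tuesdays, 28, 28, 35, 28 days apart.
Specifically, the 3rd Tuesday of each month.
3rd Tuesday of August 2000: August 15, 2000.
3rd Tuesday of September 2000: September 19, 2000.
October 2000 — 3rd Tuesday is October 17, 2000.

August 15, 2000; September 19, 2000; October 17, 2000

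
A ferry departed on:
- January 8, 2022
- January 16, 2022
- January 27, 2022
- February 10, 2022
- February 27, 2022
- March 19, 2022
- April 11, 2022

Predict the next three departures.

May 7, 2022; June 5, 2022; July 7, 2022

Gaps: 8, 11, 14, 17, 20, 23 days — each gap is 3 larger than the previous one.
Next gap: 26 days. April 11, 2022 + 26 days = May 7, 2022.
Next gap: 29 days. May 7, 2022 + 29 days = June 5, 2022.
Next gap: 32 days. June 5, 2022 + 32 days = July 7, 2022.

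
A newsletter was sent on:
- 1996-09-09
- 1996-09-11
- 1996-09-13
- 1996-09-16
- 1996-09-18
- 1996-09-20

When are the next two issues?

1996-09-23, 1996-09-25

Gaps: 2, 2, 3, 2, 2 days — not constant, but cyclic with period 3.
The events fall on every Monday, Wednesday and Friday.
Next Monday: 1996-09-23.
The following Wednesday is 1996-09-25.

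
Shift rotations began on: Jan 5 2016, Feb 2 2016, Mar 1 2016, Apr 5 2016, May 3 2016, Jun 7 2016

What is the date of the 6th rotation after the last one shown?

These are Tuesdays at 28- or 35-day spacing (28, 28, 35, 28, 35).
The pattern: 1st Tuesday of the month.
1st Tuesday of July 2016: Jul 5 2016.
1st Tuesday of August 2016: Aug 2 2016.
1st Tuesday of September 2016: Sep 6 2016.
1st Tuesday of October 2016: Oct 4 2016.
1st Tuesday of November 2016: Nov 1 2016.
1st Tuesday of December 2016: Dec 6 2016.

Dec 6 2016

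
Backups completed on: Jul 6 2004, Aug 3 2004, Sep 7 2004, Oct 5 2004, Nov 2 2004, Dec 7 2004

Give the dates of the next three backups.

Gaps: 28, 35, 28, 28, 35 days — a mix of 28 and 35. Every date is a Tuesday.
Each is the 1st Tuesday of its month.
January 2005 — 1st Tuesday is Jan 4 2005.
1st Tuesday of February 2005: Feb 1 2005.
March 2005 — 1st Tuesday is Mar 1 2005.

Jan 4 2005, Feb 1 2005, Mar 1 2005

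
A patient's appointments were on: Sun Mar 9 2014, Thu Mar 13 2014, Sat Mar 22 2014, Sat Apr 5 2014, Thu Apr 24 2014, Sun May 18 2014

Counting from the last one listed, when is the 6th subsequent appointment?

Thu Jan 22 2015

Intervals are 4, 9, 14, 19, 24 days — an arithmetic progression with common difference 5.
Next gap: 29 days. Sun May 18 2014 + 29 days = Mon Jun 16 2014.
Next gap: 34 days. Mon Jun 16 2014 + 34 days = Sun Jul 20 2014.
Next gap: 39 days. Sun Jul 20 2014 + 39 days = Thu Aug 28 2014.
Next gap: 44 days. Thu Aug 28 2014 + 44 days = Sat Oct 11 2014.
Next gap: 49 days. Sat Oct 11 2014 + 49 days = Sat Nov 29 2014.
Next gap: 54 days. Sat Nov 29 2014 + 54 days = Thu Jan 22 2015.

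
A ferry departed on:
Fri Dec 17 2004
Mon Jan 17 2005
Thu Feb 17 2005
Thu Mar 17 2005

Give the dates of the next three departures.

Sun Apr 17 2005, Tue May 17 2005, Fri Jun 17 2005

Each date is the 17th; the gaps (31, 31, 28) track the month lengths.
The rule is the 17th of each month.
April 2005: Sun Apr 17 2005.
Next: May 2005 → Tue May 17 2005.
June 2005: Fri Jun 17 2005.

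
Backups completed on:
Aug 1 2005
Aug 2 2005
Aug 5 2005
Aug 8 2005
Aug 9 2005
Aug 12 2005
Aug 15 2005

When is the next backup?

The gap pattern 1, 3, 3, 1, 3, 3 repeats every 3 events.
These are the Mondays, Tuesdays and Fridays of each week.
The following Tuesday is Aug 16 2005.

Aug 16 2005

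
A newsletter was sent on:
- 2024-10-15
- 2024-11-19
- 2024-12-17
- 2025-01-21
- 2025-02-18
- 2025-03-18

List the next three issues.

2025-04-15, 2025-05-20, 2025-06-17

Gaps: 35, 28, 35, 28, 28 days — a mix of 28 and 35. Every date is a Tuesday.
Each is the 3rd Tuesday of its month.
April 2025 — 3rd Tuesday is 2025-04-15.
May 2025 — 3rd Tuesday is 2025-05-20.
June 2025 — 3rd Tuesday is 2025-06-17.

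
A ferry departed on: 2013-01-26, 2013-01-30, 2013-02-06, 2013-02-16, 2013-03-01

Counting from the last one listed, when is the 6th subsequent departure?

2013-07-20

Gaps: 4, 7, 10, 13 days — each gap is 3 larger than the previous one.
Next gap: 16 days. 2013-03-01 + 16 days = 2013-03-17.
Next gap: 19 days. 2013-03-17 + 19 days = 2013-04-05.
Next gap: 22 days. 2013-04-05 + 22 days = 2013-04-27.
Next gap: 25 days. 2013-04-27 + 25 days = 2013-05-22.
Next gap: 28 days. 2013-05-22 + 28 days = 2013-06-19.
Next gap: 31 days. 2013-06-19 + 31 days = 2013-07-20.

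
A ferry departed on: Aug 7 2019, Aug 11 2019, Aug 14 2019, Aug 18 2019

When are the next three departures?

Aug 21 2019, Aug 25 2019, Aug 28 2019

Every event lands on a Wednesday or Sunday (gaps cycle 4, 3, 4).
So the schedule is: every Wednesday and Sunday.
Next Wednesday: Aug 21 2019.
Next Sunday: Aug 25 2019.
Next Wednesday: Aug 28 2019.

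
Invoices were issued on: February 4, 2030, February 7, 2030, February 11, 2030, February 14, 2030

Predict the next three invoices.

Gaps: 3, 4, 3 days — not constant, but cyclic with period 2.
The events fall on every Monday and Thursday.
The following Monday is February 18, 2030.
The following Thursday is February 21, 2030.
Next Monday: February 25, 2030.

February 18, 2030; February 21, 2030; February 25, 2030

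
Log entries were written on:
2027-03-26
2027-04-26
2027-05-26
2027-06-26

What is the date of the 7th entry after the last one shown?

2028-01-26

Gaps: 31, 30, 31 days — not constant. Every event is on the 26th of the month.
Pattern: the 26th of each month.
July 2027: 2027-07-26.
August 2027: 2027-08-26.
Next: September 2027 → 2027-09-26.
Next: October 2027 → 2027-10-26.
November 2027: 2027-11-26.
December 2027: 2027-12-26.
Next: January 2028 → 2028-01-26.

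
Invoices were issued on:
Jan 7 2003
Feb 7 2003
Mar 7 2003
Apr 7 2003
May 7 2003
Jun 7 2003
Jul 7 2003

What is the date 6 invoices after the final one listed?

Gaps: 31, 28, 31, 30, 31, 30 days — not constant. Every event is on the 7th of the month.
Pattern: the 7th of each month.
Next: August 2003 → Aug 7 2003.
Next: September 2003 → Sep 7 2003.
Next: October 2003 → Oct 7 2003.
Next: November 2003 → Nov 7 2003.
December 2003: Dec 7 2003.
Next: January 2004 → Jan 7 2004.

Jan 7 2004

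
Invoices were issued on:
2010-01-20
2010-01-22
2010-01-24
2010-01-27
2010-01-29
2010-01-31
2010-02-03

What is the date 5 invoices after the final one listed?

Gaps: 2, 2, 3, 2, 2, 3 days — not constant, but cyclic with period 3.
The events fall on every Wednesday, Friday and Sunday.
Next Friday: 2010-02-05.
The following Sunday is 2010-02-07.
Next Wednesday: 2010-02-10.
The following Friday is 2010-02-12.
Next Sunday: 2010-02-14.

2010-02-14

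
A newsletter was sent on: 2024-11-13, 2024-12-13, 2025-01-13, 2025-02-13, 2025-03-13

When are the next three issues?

Gaps: 30, 31, 31, 28 days — not constant. Every event is on the 13th of the month.
Pattern: the 13th of each month.
Next: April 2025 → 2025-04-13.
Next: May 2025 → 2025-05-13.
June 2025: 2025-06-13.

2025-04-13, 2025-05-13, 2025-06-13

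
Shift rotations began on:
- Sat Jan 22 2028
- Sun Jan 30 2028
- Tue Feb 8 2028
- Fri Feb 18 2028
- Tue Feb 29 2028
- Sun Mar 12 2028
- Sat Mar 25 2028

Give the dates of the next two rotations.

Intervals are 8, 9, 10, 11, 12, 13 days — an arithmetic progression with common difference 1.
Next gap: 14 days. Sat Mar 25 2028 + 14 days = Sat Apr 8 2028.
Next gap: 15 days. Sat Apr 8 2028 + 15 days = Sun Apr 23 2028.

Sat Apr 8 2028, Sun Apr 23 2028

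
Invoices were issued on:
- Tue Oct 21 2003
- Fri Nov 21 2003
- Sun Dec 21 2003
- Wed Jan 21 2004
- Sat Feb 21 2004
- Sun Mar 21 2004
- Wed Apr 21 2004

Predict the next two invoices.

The day-of-month is always 21 (31, 30, 31, 31, 29, 31 days between events).
So this recurs on the 21st of each month.
Next: May 2004 → Fri May 21 2004.
Next: June 2004 → Mon Jun 21 2004.

Fri May 21 2004, Mon Jun 21 2004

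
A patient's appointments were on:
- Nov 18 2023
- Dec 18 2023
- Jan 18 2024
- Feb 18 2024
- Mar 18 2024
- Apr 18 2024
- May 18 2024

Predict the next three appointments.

Gaps: 30, 31, 31, 29, 31, 30 days — not constant. Every event is on the 18th of the month.
Pattern: the 18th of each month.
Next: June 2024 → Jun 18 2024.
Next: July 2024 → Jul 18 2024.
August 2024: Aug 18 2024.

Jun 18 2024, Jul 18 2024, Aug 18 2024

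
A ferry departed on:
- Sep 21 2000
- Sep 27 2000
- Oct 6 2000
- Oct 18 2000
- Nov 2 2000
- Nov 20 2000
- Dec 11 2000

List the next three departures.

Gaps: 6, 9, 12, 15, 18, 21 days — each gap is 3 larger than the previous one.
Next gap: 24 days. Dec 11 2000 + 24 days = Jan 4 2001.
Next gap: 27 days. Jan 4 2001 + 27 days = Jan 31 2001.
Next gap: 30 days. Jan 31 2001 + 30 days = Mar 2 2001.

Jan 4 2001, Jan 31 2001, Mar 2 2001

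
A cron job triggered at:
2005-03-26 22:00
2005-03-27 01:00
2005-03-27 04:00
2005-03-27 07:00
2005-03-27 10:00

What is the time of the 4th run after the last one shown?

Gaps: 3, 3, 3, 3 hours — each event is 3 hours after the previous one.
2005-03-27 10:00 + 3 h = 2005-03-27 13:00.
2005-03-27 13:00 + 3 h = 2005-03-27 16:00.
2005-03-27 16:00 + 3 h = 2005-03-27 19:00.
2005-03-27 19:00 + 3 h = 2005-03-27 22:00.

2005-03-27 22:00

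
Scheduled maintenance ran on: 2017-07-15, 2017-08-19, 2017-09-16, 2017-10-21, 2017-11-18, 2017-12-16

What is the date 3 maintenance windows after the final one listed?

Gaps: 35, 28, 35, 28, 28 days — a mix of 28 and 35. Every date is a Saturday.
Each is the 3rd Saturday of its month.
3rd Saturday of January 2018: 2018-01-20.
February 2018 — 3rd Saturday is 2018-02-17.
March 2018 — 3rd Saturday is 2018-03-17.

2018-03-17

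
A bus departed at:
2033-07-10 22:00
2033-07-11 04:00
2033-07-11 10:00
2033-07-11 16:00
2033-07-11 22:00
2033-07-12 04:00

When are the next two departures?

2033-07-12 10:00, 2033-07-12 16:00

Spacing: 6, 6, 6, 6, 6 h — constant 6 h.
2033-07-12 04:00 + 6 h = 2033-07-12 10:00.
2033-07-12 10:00 + 6 h = 2033-07-12 16:00.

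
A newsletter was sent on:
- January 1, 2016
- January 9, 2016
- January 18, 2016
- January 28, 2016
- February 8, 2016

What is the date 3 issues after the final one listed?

The spacing grows by 1 each time: 8, 9, 10, 11 days.
Next gap: 12 days. February 8, 2016 + 12 days = February 20, 2016.
Next gap: 13 days. February 20, 2016 + 13 days = March 4, 2016.
Next gap: 14 days. March 4, 2016 + 14 days = March 18, 2016.

March 18, 2016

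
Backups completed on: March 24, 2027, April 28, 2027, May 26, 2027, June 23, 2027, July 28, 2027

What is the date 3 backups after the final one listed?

All dates are Wednesdays, 35, 28, 28, 35 days apart.
Specifically, the 4th Wednesday of each month.
August 2027 — 4th Wednesday is August 25, 2027.
4th Wednesday of September 2027: September 22, 2027.
October 2027 — 4th Wednesday is October 27, 2027.

October 27, 2027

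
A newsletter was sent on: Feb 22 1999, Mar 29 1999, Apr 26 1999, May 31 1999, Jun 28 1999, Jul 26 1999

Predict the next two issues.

Aug 30 1999, Sep 27 1999

All Mondays; the gaps (35, 28, 35, 28, 28) vary with month length.
This is the last Monday of each month.
August 1999 ends with Monday Aug 30 1999.
September 1999 ends with Monday Sep 27 1999.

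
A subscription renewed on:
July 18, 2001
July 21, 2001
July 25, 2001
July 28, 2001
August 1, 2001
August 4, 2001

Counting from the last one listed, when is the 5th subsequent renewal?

August 22, 2001

Gaps: 3, 4, 3, 4, 3 days — not constant, but cyclic with period 2.
The events fall on every Wednesday and Saturday.
The following Wednesday is August 8, 2001.
The following Saturday is August 11, 2001.
Next Wednesday: August 15, 2001.
The following Saturday is August 18, 2001.
Next Wednesday: August 22, 2001.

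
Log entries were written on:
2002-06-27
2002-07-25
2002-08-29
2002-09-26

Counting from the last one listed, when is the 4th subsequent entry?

All Thursdays; the gaps (28, 35, 28) vary with month length.
This is the last Thursday of each month.
Last Thursday of October 2002: 2002-10-31.
November 2002 ends with Thursday 2002-11-28.
December 2002 ends with Thursday 2002-12-26.
Last Thursday of January 2003: 2003-01-30.

2003-01-30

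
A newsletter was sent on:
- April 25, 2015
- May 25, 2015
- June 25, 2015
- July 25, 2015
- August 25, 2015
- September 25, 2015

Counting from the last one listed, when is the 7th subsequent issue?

Each date is the 25th; the gaps (30, 31, 30, 31, 31) track the month lengths.
The rule is the 25th of each month.
Next: October 2015 → October 25, 2015.
November 2015: November 25, 2015.
December 2015: December 25, 2015.
January 2016: January 25, 2016.
February 2016: February 25, 2016.
March 2016: March 25, 2016.
April 2016: April 25, 2016.

April 25, 2016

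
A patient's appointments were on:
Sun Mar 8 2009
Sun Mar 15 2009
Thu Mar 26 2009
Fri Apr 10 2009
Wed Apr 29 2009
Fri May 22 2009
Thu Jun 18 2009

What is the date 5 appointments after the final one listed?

The spacing grows by 4 each time: 7, 11, 15, 19, 23, 27 days.
Next gap: 31 days. Thu Jun 18 2009 + 31 days = Sun Jul 19 2009.
Next gap: 35 days. Sun Jul 19 2009 + 35 days = Sun Aug 23 2009.
Next gap: 39 days. Sun Aug 23 2009 + 39 days = Thu Oct 1 2009.
Next gap: 43 days. Thu Oct 1 2009 + 43 days = Fri Nov 13 2009.
Next gap: 47 days. Fri Nov 13 2009 + 47 days = Wed Dec 30 2009.

Wed Dec 30 2009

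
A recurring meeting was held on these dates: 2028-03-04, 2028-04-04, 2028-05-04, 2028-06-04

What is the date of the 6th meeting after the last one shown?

2028-12-04

Gaps: 31, 30, 31 days — not constant. Every event is on the 4th of the month.
Pattern: the 4th of each month.
July 2028: 2028-07-04.
Next: August 2028 → 2028-08-04.
September 2028: 2028-09-04.
October 2028: 2028-10-04.
November 2028: 2028-11-04.
Next: December 2028 → 2028-12-04.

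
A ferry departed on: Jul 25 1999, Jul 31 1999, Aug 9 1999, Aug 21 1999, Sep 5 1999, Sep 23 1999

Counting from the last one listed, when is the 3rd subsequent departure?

Dec 4 1999

Intervals are 6, 9, 12, 15, 18 days — an arithmetic progression with common difference 3.
Next gap: 21 days. Sep 23 1999 + 21 days = Oct 14 1999.
Next gap: 24 days. Oct 14 1999 + 24 days = Nov 7 1999.
Next gap: 27 days. Nov 7 1999 + 27 days = Dec 4 1999.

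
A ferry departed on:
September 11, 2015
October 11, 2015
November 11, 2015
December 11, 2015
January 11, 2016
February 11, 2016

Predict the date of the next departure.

March 11, 2016

Each date is the 11th; the gaps (30, 31, 30, 31, 31) track the month lengths.
The rule is the 11th of each month.
March 2016: March 11, 2016.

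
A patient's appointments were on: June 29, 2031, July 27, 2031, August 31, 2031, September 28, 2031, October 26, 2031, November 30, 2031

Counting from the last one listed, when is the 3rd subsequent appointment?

February 29, 2032

Every date is a Sunday; gaps 28, 35, 28, 28, 35 days.
Each is the last Sunday of its month (at least one falls on the 29th or later, ruling out '4th Sunday').
Last Sunday of December 2031: December 28, 2031.
January 2032 ends with Sunday January 25, 2032.
February 2032 ends with Sunday February 29, 2032.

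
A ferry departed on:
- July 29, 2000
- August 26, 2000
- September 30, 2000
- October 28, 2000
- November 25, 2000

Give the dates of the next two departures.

December 30, 2000; January 27, 2001

All Saturdays; the gaps (28, 35, 28, 28) vary with month length.
This is the last Saturday of each month.
December 2000 ends with Saturday December 30, 2000.
Last Saturday of January 2001: January 27, 2001.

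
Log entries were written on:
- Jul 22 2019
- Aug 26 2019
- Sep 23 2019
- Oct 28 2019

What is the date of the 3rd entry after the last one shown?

Jan 27 2020

Gaps: 35, 28, 35 days — a mix of 28 and 35. Every date is a Monday.
Each is the 4th Monday of its month.
4th Monday of November 2019: Nov 25 2019.
4th Monday of December 2019: Dec 23 2019.
January 2020 — 4th Monday is Jan 27 2020.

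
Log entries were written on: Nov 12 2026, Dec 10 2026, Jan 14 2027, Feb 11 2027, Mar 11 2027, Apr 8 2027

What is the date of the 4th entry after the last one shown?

Aug 12 2027

Gaps: 28, 35, 28, 28, 28 days — a mix of 28 and 35. Every date is a Thursday.
Each is the 2nd Thursday of its month.
2nd Thursday of May 2027: May 13 2027.
June 2027 — 2nd Thursday is Jun 10 2027.
July 2027 — 2nd Thursday is Jul 8 2027.
2nd Thursday of August 2027: Aug 12 2027.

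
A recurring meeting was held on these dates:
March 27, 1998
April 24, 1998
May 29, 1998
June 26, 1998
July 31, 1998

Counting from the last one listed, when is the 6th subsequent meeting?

Every date is a Friday; gaps 28, 35, 28, 35 days.
Each is the last Friday of its month (at least one falls on the 29th or later, ruling out '4th Friday').
August 1998 ends with Friday August 28, 1998.
Last Friday of September 1998: September 25, 1998.
Last Friday of October 1998: October 30, 1998.
Last Friday of November 1998: November 27, 1998.
December 1998 ends with Friday December 25, 1998.
Last Friday of January 1999: January 29, 1999.

January 29, 1999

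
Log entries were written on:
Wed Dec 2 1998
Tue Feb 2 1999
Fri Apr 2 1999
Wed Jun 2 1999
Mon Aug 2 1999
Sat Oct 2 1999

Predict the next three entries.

Thu Dec 2 1999, Wed Feb 2 2000, Sun Apr 2 2000

Each date is the 2nd; the gaps (62, 59, 61, 61, 61) track the month lengths.
The rule is the 2nd of every 2 months.
Next: December 1999 → Thu Dec 2 1999.
February 2000: Wed Feb 2 2000.
Next: April 2000 → Sun Apr 2 2000.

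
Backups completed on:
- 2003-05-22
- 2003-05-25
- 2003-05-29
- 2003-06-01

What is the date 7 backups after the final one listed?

2003-06-26

Every event lands on a Thursday or Sunday (gaps cycle 3, 4, 3).
So the schedule is: every Thursday and Sunday.
Next Thursday: 2003-06-05.
The following Sunday is 2003-06-08.
Next Thursday: 2003-06-12.
The following Sunday is 2003-06-15.
The following Thursday is 2003-06-19.
The following Sunday is 2003-06-22.
The following Thursday is 2003-06-26.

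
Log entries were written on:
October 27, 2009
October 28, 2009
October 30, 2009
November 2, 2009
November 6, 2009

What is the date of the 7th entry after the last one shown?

The spacing grows by 1 each time: 1, 2, 3, 4 days.
Next gap: 5 days. November 6, 2009 + 5 days = November 11, 2009.
Next gap: 6 days. November 11, 2009 + 6 days = November 17, 2009.
Next gap: 7 days. November 17, 2009 + 7 days = November 24, 2009.
Next gap: 8 days. November 24, 2009 + 8 days = December 2, 2009.
Next gap: 9 days. December 2, 2009 + 9 days = December 11, 2009.
Next gap: 10 days. December 11, 2009 + 10 days = December 21, 2009.
Next gap: 11 days. December 21, 2009 + 11 days = January 1, 2010.

January 1, 2010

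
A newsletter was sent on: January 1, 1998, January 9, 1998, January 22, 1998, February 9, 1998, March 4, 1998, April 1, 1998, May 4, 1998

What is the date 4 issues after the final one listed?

November 2, 1998

The spacing grows by 5 each time: 8, 13, 18, 23, 28, 33 days.
Next gap: 38 days. May 4, 1998 + 38 days = June 11, 1998.
Next gap: 43 days. June 11, 1998 + 43 days = July 24, 1998.
Next gap: 48 days. July 24, 1998 + 48 days = September 10, 1998.
Next gap: 53 days. September 10, 1998 + 53 days = November 2, 1998.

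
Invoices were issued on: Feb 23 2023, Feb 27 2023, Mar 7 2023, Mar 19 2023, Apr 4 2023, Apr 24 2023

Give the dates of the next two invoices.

May 18 2023, Jun 15 2023

Intervals are 4, 8, 12, 16, 20 days — an arithmetic progression with common difference 4.
Next gap: 24 days. Apr 24 2023 + 24 days = May 18 2023.
Next gap: 28 days. May 18 2023 + 28 days = Jun 15 2023.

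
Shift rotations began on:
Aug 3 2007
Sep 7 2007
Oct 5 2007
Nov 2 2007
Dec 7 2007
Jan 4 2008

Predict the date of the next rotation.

Feb 1 2008

Gaps: 35, 28, 28, 35, 28 days — a mix of 28 and 35. Every date is a Friday.
Each is the 1st Friday of its month.
February 2008 — 1st Friday is Feb 1 2008.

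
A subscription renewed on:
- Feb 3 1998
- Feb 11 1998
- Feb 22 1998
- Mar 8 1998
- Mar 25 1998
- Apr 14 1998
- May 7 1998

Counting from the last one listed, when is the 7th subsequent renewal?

The spacing grows by 3 each time: 8, 11, 14, 17, 20, 23 days.
Next gap: 26 days. May 7 1998 + 26 days = Jun 2 1998.
Next gap: 29 days. Jun 2 1998 + 29 days = Jul 1 1998.
Next gap: 32 days. Jul 1 1998 + 32 days = Aug 2 1998.
Next gap: 35 days. Aug 2 1998 + 35 days = Sep 6 1998.
Next gap: 38 days. Sep 6 1998 + 38 days = Oct 14 1998.
Next gap: 41 days. Oct 14 1998 + 41 days = Nov 24 1998.
Next gap: 44 days. Nov 24 1998 + 44 days = Jan 7 1999.

Jan 7 1999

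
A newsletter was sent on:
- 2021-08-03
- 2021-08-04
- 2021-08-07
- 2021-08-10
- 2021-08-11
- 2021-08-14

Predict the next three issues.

Every event lands on a Tuesday or Wednesday or Saturday (gaps cycle 1, 3, 3, 1, 3).
So the schedule is: every Tuesday, Wednesday and Saturday.
Next Tuesday: 2021-08-17.
The following Wednesday is 2021-08-18.
Next Saturday: 2021-08-21.

2021-08-17, 2021-08-18, 2021-08-21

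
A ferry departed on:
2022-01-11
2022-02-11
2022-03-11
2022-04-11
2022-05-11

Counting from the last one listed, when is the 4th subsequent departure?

2022-09-11

Each date is the 11th; the gaps (31, 28, 31, 30) track the month lengths.
The rule is the 11th of each month.
June 2022: 2022-06-11.
July 2022: 2022-07-11.
Next: August 2022 → 2022-08-11.
Next: September 2022 → 2022-09-11.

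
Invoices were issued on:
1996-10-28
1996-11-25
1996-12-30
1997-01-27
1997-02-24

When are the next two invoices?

1997-03-31, 1997-04-28

Every date is a Monday; gaps 28, 35, 28, 28 days.
Each is the last Monday of its month (at least one falls on the 29th or later, ruling out '4th Monday').
March 1997 ends with Monday 1997-03-31.
Last Monday of April 1997: 1997-04-28.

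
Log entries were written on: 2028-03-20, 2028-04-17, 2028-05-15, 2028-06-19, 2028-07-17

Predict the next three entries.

These are Mondays at 28- or 35-day spacing (28, 28, 35, 28).
The pattern: 3rd Monday of the month.
3rd Monday of August 2028: 2028-08-21.
3rd Monday of September 2028: 2028-09-18.
3rd Monday of October 2028: 2028-10-16.

2028-08-21, 2028-09-18, 2028-10-16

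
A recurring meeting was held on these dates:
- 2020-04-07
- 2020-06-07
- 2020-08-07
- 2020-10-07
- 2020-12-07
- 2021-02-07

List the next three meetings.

Gaps: 61, 61, 61, 61, 62 days — not constant. Every event is on the 7th of the month.
Pattern: the 7th of every 2 months.
Next: April 2021 → 2021-04-07.
Next: June 2021 → 2021-06-07.
August 2021: 2021-08-07.

2021-04-07, 2021-06-07, 2021-08-07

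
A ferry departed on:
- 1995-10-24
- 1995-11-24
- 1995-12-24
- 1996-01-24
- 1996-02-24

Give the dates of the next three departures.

Gaps: 31, 30, 31, 31 days — not constant. Every event is on the 24th of the month.
Pattern: the 24th of each month.
Next: March 1996 → 1996-03-24.
April 1996: 1996-04-24.
Next: May 1996 → 1996-05-24.

1996-03-24, 1996-04-24, 1996-05-24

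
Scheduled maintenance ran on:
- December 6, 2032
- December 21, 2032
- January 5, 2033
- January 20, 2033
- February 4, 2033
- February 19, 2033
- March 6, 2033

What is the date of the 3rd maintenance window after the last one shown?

The spacing is 15, 15, 15, 15, 15, 15 days — always 15 days.
March 6, 2033 + 15 days = March 21, 2033.
March 21, 2033 + 15 days = April 5, 2033.
April 5, 2033 + 15 days = April 20, 2033.

April 20, 2033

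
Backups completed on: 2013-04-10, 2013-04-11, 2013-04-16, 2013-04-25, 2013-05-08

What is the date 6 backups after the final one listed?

2013-10-17

The spacing grows by 4 each time: 1, 5, 9, 13 days.
Next gap: 17 days. 2013-05-08 + 17 days = 2013-05-25.
Next gap: 21 days. 2013-05-25 + 21 days = 2013-06-15.
Next gap: 25 days. 2013-06-15 + 25 days = 2013-07-10.
Next gap: 29 days. 2013-07-10 + 29 days = 2013-08-08.
Next gap: 33 days. 2013-08-08 + 33 days = 2013-09-10.
Next gap: 37 days. 2013-09-10 + 37 days = 2013-10-17.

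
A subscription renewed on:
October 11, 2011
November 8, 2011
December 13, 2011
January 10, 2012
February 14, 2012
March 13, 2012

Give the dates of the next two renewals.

These are Tuesdays at 28- or 35-day spacing (28, 35, 28, 35, 28).
The pattern: 2nd Tuesday of the month.
2nd Tuesday of April 2012: April 10, 2012.
2nd Tuesday of May 2012: May 8, 2012.

April 10, 2012; May 8, 2012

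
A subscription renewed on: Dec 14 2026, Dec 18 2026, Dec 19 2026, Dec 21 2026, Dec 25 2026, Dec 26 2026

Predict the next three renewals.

Gaps: 4, 1, 2, 4, 1 days — not constant, but cyclic with period 3.
The events fall on every Monday, Friday and Saturday.
The following Monday is Dec 28 2026.
Next Friday: Jan 1 2027.
Next Saturday: Jan 2 2027.

Dec 28 2026, Jan 1 2027, Jan 2 2027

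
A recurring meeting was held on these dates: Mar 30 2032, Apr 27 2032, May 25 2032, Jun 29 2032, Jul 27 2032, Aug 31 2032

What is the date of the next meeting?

These are Tuesdays with 28, 28, 35, 28, 35-day gaps.
Each is the final Tuesday of its month — Mar 30 2032 is past the 28th, so '4th Tuesday' doesn't fit.
September 2032 ends with Tuesday Sep 28 2032.

Sep 28 2032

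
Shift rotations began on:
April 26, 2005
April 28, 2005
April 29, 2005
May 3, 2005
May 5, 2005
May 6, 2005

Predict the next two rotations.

May 10, 2005; May 12, 2005

Every event lands on a Tuesday or Thursday or Friday (gaps cycle 2, 1, 4, 2, 1).
So the schedule is: every Tuesday, Thursday and Friday.
The following Tuesday is May 10, 2005.
The following Thursday is May 12, 2005.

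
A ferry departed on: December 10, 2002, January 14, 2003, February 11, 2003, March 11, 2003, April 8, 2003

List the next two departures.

Gaps: 35, 28, 28, 28 days — a mix of 28 and 35. Every date is a Tuesday.
Each is the 2nd Tuesday of its month.
May 2003 — 2nd Tuesday is May 13, 2003.
2nd Tuesday of June 2003: June 10, 2003.

May 13, 2003; June 10, 2003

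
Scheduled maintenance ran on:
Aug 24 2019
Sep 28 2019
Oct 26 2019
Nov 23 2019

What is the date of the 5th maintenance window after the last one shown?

Gaps: 35, 28, 28 days — a mix of 28 and 35. Every date is a Saturday.
Each is the 4th Saturday of its month.
December 2019 — 4th Saturday is Dec 28 2019.
4th Saturday of January 2020: Jan 25 2020.
4th Saturday of February 2020: Feb 22 2020.
March 2020 — 4th Saturday is Mar 28 2020.
4th Saturday of April 2020: Apr 25 2020.

Apr 25 2020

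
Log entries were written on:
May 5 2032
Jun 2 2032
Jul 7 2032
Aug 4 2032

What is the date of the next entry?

Sep 1 2032

Gaps: 28, 35, 28 days — a mix of 28 and 35. Every date is a Wednesday.
Each is the 1st Wednesday of its month.
September 2032 — 1st Wednesday is Sep 1 2032.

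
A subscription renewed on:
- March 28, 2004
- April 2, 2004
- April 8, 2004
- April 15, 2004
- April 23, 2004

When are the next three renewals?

Intervals are 5, 6, 7, 8 days — an arithmetic progression with common difference 1.
Next gap: 9 days. April 23, 2004 + 9 days = May 2, 2004.
Next gap: 10 days. May 2, 2004 + 10 days = May 12, 2004.
Next gap: 11 days. May 12, 2004 + 11 days = May 23, 2004.

May 2, 2004; May 12, 2004; May 23, 2004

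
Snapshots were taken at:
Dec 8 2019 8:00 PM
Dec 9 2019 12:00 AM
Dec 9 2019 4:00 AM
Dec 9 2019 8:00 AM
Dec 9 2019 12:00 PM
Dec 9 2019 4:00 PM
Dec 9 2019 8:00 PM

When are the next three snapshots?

Dec 10 2019 12:00 AM, Dec 10 2019 4:00 AM, Dec 10 2019 8:00 AM

Gaps: 4, 4, 4, 4, 4, 4 hours — each event is 4 hours after the previous one.
Dec 9 2019 8:00 PM + 4 h = Dec 10 2019 12:00 AM.
Dec 10 2019 12:00 AM + 4 h = Dec 10 2019 4:00 AM.
Dec 10 2019 4:00 AM + 4 h = Dec 10 2019 8:00 AM.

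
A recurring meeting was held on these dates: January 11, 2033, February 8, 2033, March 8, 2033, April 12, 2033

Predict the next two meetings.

These are Tuesdays at 28- or 35-day spacing (28, 28, 35).
The pattern: 2nd Tuesday of the month.
2nd Tuesday of May 2033: May 10, 2033.
June 2033 — 2nd Tuesday is June 14, 2033.

May 10, 2033; June 14, 2033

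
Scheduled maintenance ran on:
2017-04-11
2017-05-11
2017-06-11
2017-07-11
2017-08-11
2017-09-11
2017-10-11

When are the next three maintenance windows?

The day-of-month is always 11 (30, 31, 30, 31, 31, 30 days between events).
So this recurs on the 11th of each month.
November 2017: 2017-11-11.
Next: December 2017 → 2017-12-11.
Next: January 2018 → 2018-01-11.

2017-11-11, 2017-12-11, 2018-01-11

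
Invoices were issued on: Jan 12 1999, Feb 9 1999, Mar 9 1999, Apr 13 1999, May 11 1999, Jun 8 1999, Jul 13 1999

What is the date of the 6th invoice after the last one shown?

Jan 11 2000

These are Tuesdays at 28- or 35-day spacing (28, 28, 35, 28, 28, 35).
The pattern: 2nd Tuesday of the month.
2nd Tuesday of August 1999: Aug 10 1999.
2nd Tuesday of September 1999: Sep 14 1999.
October 1999 — 2nd Tuesday is Oct 12 1999.
November 1999 — 2nd Tuesday is Nov 9 1999.
December 1999 — 2nd Tuesday is Dec 14 1999.
January 2000 — 2nd Tuesday is Jan 11 2000.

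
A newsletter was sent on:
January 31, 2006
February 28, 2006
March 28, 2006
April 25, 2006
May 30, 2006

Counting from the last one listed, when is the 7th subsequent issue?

December 26, 2006

These are Tuesdays with 28, 28, 28, 35-day gaps.
Each is the final Tuesday of its month — January 31, 2006 is past the 28th, so '4th Tuesday' doesn't fit.
June 2006 ends with Tuesday June 27, 2006.
Last Tuesday of July 2006: July 25, 2006.
Last Tuesday of August 2006: August 29, 2006.
Last Tuesday of September 2006: September 26, 2006.
October 2006 ends with Tuesday October 31, 2006.
November 2006 ends with Tuesday November 28, 2006.
Last Tuesday of December 2006: December 26, 2006.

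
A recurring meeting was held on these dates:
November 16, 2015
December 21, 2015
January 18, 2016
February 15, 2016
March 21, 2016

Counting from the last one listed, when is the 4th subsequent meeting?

These are Mondays at 28- or 35-day spacing (35, 28, 28, 35).
The pattern: 3rd Monday of the month.
April 2016 — 3rd Monday is April 18, 2016.
May 2016 — 3rd Monday is May 16, 2016.
June 2016 — 3rd Monday is June 20, 2016.
3rd Monday of July 2016: July 18, 2016.

July 18, 2016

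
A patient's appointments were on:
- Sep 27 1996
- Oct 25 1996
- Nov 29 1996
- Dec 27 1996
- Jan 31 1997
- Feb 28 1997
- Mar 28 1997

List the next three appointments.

All Fridays; the gaps (28, 35, 28, 35, 28, 28) vary with month length.
This is the last Friday of each month.
Last Friday of April 1997: Apr 25 1997.
May 1997 ends with Friday May 30 1997.
June 1997 ends with Friday Jun 27 1997.

Apr 25 1997, May 30 1997, Jun 27 1997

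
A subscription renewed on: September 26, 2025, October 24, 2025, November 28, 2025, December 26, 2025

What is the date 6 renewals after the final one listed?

All dates are Fridays, 28, 35, 28 days apart.
Specifically, the 4th Friday of each month.
4th Friday of January 2026: January 23, 2026.
February 2026 — 4th Friday is February 27, 2026.
4th Friday of March 2026: March 27, 2026.
4th Friday of April 2026: April 24, 2026.
May 2026 — 4th Friday is May 22, 2026.
4th Friday of June 2026: June 26, 2026.

June 26, 2026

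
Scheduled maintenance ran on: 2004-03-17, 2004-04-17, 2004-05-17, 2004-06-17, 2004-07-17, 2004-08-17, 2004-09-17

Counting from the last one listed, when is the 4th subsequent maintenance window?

Gaps: 31, 30, 31, 30, 31, 31 days — not constant. Every event is on the 17th of the month.
Pattern: the 17th of each month.
October 2004: 2004-10-17.
Next: November 2004 → 2004-11-17.
December 2004: 2004-12-17.
Next: January 2005 → 2005-01-17.

2005-01-17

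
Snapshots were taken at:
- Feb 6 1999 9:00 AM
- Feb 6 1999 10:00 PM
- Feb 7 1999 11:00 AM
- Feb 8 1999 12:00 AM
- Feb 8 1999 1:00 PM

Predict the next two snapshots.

The interval is a steady 13 hours (13, 13, 13, 13).
Feb 8 1999 1:00 PM + 13 h = Feb 9 1999 2:00 AM.
Feb 9 1999 2:00 AM + 13 h = Feb 9 1999 3:00 PM.

Feb 9 1999 2:00 AM, Feb 9 1999 3:00 PM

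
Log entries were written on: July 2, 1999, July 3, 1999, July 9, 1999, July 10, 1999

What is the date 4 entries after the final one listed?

Gaps: 1, 6, 1 days — not constant, but cyclic with period 2.
The events fall on every Friday and Saturday.
Next Friday: July 16, 1999.
Next Saturday: July 17, 1999.
The following Friday is July 23, 1999.
The following Saturday is July 24, 1999.

July 24, 1999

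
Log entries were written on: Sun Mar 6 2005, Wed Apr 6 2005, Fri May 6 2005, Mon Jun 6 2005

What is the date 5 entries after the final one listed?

The day-of-month is always 6 (31, 30, 31 days between events).
So this recurs on the 6th of each month.
Next: July 2005 → Wed Jul 6 2005.
August 2005: Sat Aug 6 2005.
Next: September 2005 → Tue Sep 6 2005.
Next: October 2005 → Thu Oct 6 2005.
Next: November 2005 → Sun Nov 6 2005.

Sun Nov 6 2005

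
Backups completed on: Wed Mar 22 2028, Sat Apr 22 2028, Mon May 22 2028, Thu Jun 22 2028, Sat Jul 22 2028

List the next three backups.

Gaps: 31, 30, 31, 30 days — not constant. Every event is on the 22nd of the month.
Pattern: the 22nd of each month.
August 2028: Tue Aug 22 2028.
September 2028: Fri Sep 22 2028.
Next: October 2028 → Sun Oct 22 2028.

Tue Aug 22 2028, Fri Sep 22 2028, Sun Oct 22 2028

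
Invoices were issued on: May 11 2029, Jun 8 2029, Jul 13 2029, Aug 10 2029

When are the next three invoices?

Sep 14 2029, Oct 12 2029, Nov 9 2029

These are Fridays at 28- or 35-day spacing (28, 35, 28).
The pattern: 2nd Friday of the month.
2nd Friday of September 2029: Sep 14 2029.
2nd Friday of October 2029: Oct 12 2029.
2nd Friday of November 2029: Nov 9 2029.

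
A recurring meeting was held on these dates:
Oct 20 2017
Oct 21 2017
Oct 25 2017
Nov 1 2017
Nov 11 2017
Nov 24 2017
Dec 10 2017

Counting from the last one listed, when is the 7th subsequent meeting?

Jun 24 2018

Intervals are 1, 4, 7, 10, 13, 16 days — an arithmetic progression with common difference 3.
Next gap: 19 days. Dec 10 2017 + 19 days = Dec 29 2017.
Next gap: 22 days. Dec 29 2017 + 22 days = Jan 20 2018.
Next gap: 25 days. Jan 20 2018 + 25 days = Feb 14 2018.
Next gap: 28 days. Feb 14 2018 + 28 days = Mar 14 2018.
Next gap: 31 days. Mar 14 2018 + 31 days = Apr 14 2018.
Next gap: 34 days. Apr 14 2018 + 34 days = May 18 2018.
Next gap: 37 days. May 18 2018 + 37 days = Jun 24 2018.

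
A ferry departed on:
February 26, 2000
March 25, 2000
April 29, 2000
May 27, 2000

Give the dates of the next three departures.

June 24, 2000; July 29, 2000; August 26, 2000

Every date is a Saturday; gaps 28, 35, 28 days.
Each is the last Saturday of its month (at least one falls on the 29th or later, ruling out '4th Saturday').
Last Saturday of June 2000: June 24, 2000.
July 2000 ends with Saturday July 29, 2000.
Last Saturday of August 2000: August 26, 2000.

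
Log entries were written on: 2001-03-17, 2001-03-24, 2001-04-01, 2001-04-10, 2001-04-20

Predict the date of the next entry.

The spacing grows by 1 each time: 7, 8, 9, 10 days.
Next gap: 11 days. 2001-04-20 + 11 days = 2001-05-01.

2001-05-01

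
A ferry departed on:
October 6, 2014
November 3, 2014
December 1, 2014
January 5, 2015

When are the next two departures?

February 2, 2015; March 2, 2015

These are Mondays at 28- or 35-day spacing (28, 28, 35).
The pattern: 1st Monday of the month.
February 2015 — 1st Monday is February 2, 2015.
1st Monday of March 2015: March 2, 2015.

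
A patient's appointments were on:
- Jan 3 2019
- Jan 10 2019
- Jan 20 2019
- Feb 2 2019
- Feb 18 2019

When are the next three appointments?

Mar 9 2019, Mar 31 2019, Apr 25 2019

Intervals are 7, 10, 13, 16 days — an arithmetic progression with common difference 3.
Next gap: 19 days. Feb 18 2019 + 19 days = Mar 9 2019.
Next gap: 22 days. Mar 9 2019 + 22 days = Mar 31 2019.
Next gap: 25 days. Mar 31 2019 + 25 days = Apr 25 2019.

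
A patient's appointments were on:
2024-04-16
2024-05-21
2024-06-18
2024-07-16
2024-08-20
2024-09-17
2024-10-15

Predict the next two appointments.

These are Tuesdays at 28- or 35-day spacing (35, 28, 28, 35, 28, 28).
The pattern: 3rd Tuesday of the month.
November 2024 — 3rd Tuesday is 2024-11-19.
3rd Tuesday of December 2024: 2024-12-17.

2024-11-19, 2024-12-17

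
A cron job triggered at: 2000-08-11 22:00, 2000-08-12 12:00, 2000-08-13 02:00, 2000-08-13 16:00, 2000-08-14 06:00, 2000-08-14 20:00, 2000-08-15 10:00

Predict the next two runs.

The interval is a steady 14 hours (14, 14, 14, 14, 14, 14).
2000-08-15 10:00 + 14 h = 2000-08-16 00:00.
2000-08-16 00:00 + 14 h = 2000-08-16 14:00.

2000-08-16 00:00, 2000-08-16 14:00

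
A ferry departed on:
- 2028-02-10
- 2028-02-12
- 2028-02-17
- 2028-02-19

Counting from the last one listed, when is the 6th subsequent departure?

Every event lands on a Thursday or Saturday (gaps cycle 2, 5, 2).
So the schedule is: every Thursday and Saturday.
The following Thursday is 2028-02-24.
The following Saturday is 2028-02-26.
The following Thursday is 2028-03-02.
The following Saturday is 2028-03-04.
Next Thursday: 2028-03-09.
The following Saturday is 2028-03-11.

2028-03-11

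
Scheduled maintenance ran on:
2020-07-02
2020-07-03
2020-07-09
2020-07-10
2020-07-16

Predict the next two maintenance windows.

The gap pattern 1, 6, 1, 6 repeats every 2 events.
These are the Thursdays and Fridays of each week.
Next Friday: 2020-07-17.
Next Thursday: 2020-07-23.

2020-07-17, 2020-07-23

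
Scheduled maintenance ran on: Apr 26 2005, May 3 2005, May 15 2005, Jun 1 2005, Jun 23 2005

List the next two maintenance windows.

Jul 20 2005, Aug 21 2005

The spacing grows by 5 each time: 7, 12, 17, 22 days.
Next gap: 27 days. Jun 23 2005 + 27 days = Jul 20 2005.
Next gap: 32 days. Jul 20 2005 + 32 days = Aug 21 2005.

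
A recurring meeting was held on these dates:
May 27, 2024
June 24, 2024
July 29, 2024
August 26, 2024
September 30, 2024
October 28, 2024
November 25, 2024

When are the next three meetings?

Every date is a Monday; gaps 28, 35, 28, 35, 28, 28 days.
Each is the last Monday of its month (at least one falls on the 29th or later, ruling out '4th Monday').
Last Monday of December 2024: December 30, 2024.
January 2025 ends with Monday January 27, 2025.
February 2025 ends with Monday February 24, 2025.

December 30, 2024; January 27, 2025; February 24, 2025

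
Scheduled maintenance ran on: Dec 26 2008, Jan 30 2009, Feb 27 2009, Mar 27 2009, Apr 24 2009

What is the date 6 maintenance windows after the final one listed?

Oct 30 2009

These are Fridays with 35, 28, 28, 28-day gaps.
Each is the final Friday of its month — Jan 30 2009 is past the 28th, so '4th Friday' doesn't fit.
May 2009 ends with Friday May 29 2009.
Last Friday of June 2009: Jun 26 2009.
Last Friday of July 2009: Jul 31 2009.
Last Friday of August 2009: Aug 28 2009.
Last Friday of September 2009: Sep 25 2009.
October 2009 ends with Friday Oct 30 2009.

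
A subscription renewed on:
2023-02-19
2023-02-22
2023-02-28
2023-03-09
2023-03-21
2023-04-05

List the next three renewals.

2023-04-23, 2023-05-14, 2023-06-07

Intervals are 3, 6, 9, 12, 15 days — an arithmetic progression with common difference 3.
Next gap: 18 days. 2023-04-05 + 18 days = 2023-04-23.
Next gap: 21 days. 2023-04-23 + 21 days = 2023-05-14.
Next gap: 24 days. 2023-05-14 + 24 days = 2023-06-07.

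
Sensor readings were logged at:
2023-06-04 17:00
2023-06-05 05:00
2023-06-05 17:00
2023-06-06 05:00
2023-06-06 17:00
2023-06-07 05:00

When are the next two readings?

2023-06-07 17:00, 2023-06-08 05:00

The interval is a steady 12 hours (12, 12, 12, 12, 12).
2023-06-07 05:00 + 12 h = 2023-06-07 17:00.
2023-06-07 17:00 + 12 h = 2023-06-08 05:00.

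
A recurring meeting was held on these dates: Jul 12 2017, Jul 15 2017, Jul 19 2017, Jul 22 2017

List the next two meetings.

Gaps: 3, 4, 3 days — not constant, but cyclic with period 2.
The events fall on every Wednesday and Saturday.
The following Wednesday is Jul 26 2017.
Next Saturday: Jul 29 2017.

Jul 26 2017, Jul 29 2017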